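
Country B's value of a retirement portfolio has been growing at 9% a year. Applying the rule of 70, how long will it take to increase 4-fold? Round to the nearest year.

about 16 years

At 9% it doubles every 70/9 ≈ 7.78 years.
4 = 2^2, so 2 doublings → 16 years.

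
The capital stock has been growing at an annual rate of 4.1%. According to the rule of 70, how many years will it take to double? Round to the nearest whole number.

around 17 years

Doubling time ≈ 70 / 4.1 = 17.07 years.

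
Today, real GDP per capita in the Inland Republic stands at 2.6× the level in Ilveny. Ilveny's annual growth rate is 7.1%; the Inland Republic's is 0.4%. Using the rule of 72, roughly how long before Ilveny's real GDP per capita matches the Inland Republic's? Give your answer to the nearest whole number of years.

approximately 15 years

What matters is the difference: 6.7 pp.
Rule of 72 on the gap: the ratio halves every 72/6.7 ≈ 10.75 years.
A 2.6× gap takes log₂(2.6) ≈ 1.38 halvings to close: 1.38 × 10.75 ≈ 15 years.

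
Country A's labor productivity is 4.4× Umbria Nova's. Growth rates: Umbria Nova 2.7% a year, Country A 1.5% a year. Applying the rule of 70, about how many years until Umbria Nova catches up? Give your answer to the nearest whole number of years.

What matters is the difference: 1.2 pp.
Rule of 70 on the gap: the ratio halves every 70/1.2 ≈ 58.33 years.
A 4.4× gap takes log₂(4.4) ≈ 2.14 halvings to close: 2.14 × 58.33 ≈ 125 years.

around 125 years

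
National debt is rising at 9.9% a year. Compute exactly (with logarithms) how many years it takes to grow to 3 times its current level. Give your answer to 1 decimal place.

11.6 years

t = ln(3) / ln(1 + 0.099) = 1.0986 / 0.094401 ≈ 11.64.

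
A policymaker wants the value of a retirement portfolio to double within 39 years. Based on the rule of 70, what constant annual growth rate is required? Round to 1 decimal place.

roughly 1.8%

70 / 39 ≈ 1.79, so about 1.8% annually.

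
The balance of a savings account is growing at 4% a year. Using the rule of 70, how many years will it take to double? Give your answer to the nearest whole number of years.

≈ 18 years

70/4 ≈ 17.50, so it doubles roughly every 18 years.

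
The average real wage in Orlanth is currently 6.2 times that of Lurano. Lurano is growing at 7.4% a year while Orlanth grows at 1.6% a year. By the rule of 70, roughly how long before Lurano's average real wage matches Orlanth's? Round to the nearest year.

Lurano gains on Orlanth at 7.4% − 1.6% = 5.8 points a year.
At that relative rate the gap halves every 70/5.8 ≈ 12.07 years.
A 6.2 times gap takes log₂(6.2) ≈ 2.63 halvings to close: 2.63 × 12.07 ≈ 32 years.

roughly 32 years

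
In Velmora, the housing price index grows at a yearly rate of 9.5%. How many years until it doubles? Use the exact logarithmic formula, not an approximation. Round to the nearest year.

t = ln(2) / ln(1 + 0.095) = 0.6931 / 0.090754 ≈ 7.64.
≈ 8 years.

8 years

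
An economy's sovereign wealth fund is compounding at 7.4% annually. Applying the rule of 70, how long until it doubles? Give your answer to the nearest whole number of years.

70/7.4 ≈ 9.46, so it doubles roughly every 9 years.

≈ 9 years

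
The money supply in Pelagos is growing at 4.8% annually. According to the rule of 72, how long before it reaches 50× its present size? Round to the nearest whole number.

roughly 85 years

Doubling time ≈ 72/4.8 = 15.00 years.
50× is log₂ 50 ≈ 5.64 doublings, so ≈ 5.64 × 15.00 = 85 years.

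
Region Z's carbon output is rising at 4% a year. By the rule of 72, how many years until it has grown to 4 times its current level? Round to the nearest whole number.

Doubling time ≈ 72/4 = 18.00 years.
Getting to 4× needs 2 doublings: 2 × 18.00 ≈ 36 years.

approximately 36 years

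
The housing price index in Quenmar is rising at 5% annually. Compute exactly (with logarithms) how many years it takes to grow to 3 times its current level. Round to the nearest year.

23 years

t = ln(3) / ln(1 + 0.05) = 1.0986 / 0.048790 ≈ 22.52.
≈ 23 years.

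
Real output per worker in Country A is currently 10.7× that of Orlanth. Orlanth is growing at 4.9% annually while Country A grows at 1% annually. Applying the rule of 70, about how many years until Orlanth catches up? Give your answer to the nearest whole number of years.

around 61 years

The growth-rate gap is 4.9% − 1% = 3.9 percentage points.
So the ratio between them halves every 70/3.9 ≈ 17.95 years.
A 10.7× gap takes log₂(10.7) ≈ 3.42 halvings to close: 3.42 × 17.95 ≈ 61 years.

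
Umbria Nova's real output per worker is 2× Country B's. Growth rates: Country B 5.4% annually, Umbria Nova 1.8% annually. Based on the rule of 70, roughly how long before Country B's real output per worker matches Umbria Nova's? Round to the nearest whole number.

The growth-rate gap is 5.4% − 1.8% = 3.6 percentage points.
So the ratio between them halves every 70/3.6 ≈ 19.44 years.
A 2× gap closes after 1 halving: 1 × 19.44 ≈ 19 years.

about 19 years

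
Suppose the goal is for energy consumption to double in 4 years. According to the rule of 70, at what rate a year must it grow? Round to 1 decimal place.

approximately 17.5%

70 / 4 ≈ 17.50, so about 17.5% a year.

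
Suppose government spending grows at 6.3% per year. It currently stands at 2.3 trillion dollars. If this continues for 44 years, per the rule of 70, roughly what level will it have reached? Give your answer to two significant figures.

roughly 36 trillion dollars

It doubles every 70/6.3 ≈ 11.11 years, so 44 years is 3.96 doublings.
2^3.96 ≈ 15.56; 2.3 × 15.56 ≈ 36 trillion dollars.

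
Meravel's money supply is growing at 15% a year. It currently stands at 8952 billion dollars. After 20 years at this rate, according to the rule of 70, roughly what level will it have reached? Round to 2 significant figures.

Doubling time ≈ 70/15 = 4.67 years.
20 years is 20/4.67 ≈ 4.28 doublings, a factor of 2^4.28 ≈ 19.43.
8952 × 19.43 ≈ 170000 billion dollars.

170000 billion dollars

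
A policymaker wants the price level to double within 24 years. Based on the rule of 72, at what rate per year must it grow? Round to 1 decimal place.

about 3.0%

72 / 24 ≈ 3.00, so about 3.0% per year.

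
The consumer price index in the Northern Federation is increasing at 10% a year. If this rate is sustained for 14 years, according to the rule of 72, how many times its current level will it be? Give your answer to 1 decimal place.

Doubles every ≈ 7.20 years (72/10).
14 years is 1.94 doublings; 2^1.94 ≈ 3.8×.

about 3.8 times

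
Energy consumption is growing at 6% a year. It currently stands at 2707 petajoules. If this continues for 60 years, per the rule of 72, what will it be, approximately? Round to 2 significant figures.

Doubling time ≈ 72/6 = 12.00 years.
60 years is 60/12.00 ≈ 5.00 doublings, a factor of 2^5.00 ≈ 32.00.
2707 × 32.00 ≈ 87000 petajoules.

approximately 87000 petajoules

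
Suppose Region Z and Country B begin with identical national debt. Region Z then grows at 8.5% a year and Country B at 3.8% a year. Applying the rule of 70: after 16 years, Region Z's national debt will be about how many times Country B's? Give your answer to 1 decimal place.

Rate gap = 8.5% − 3.8% = 4.7 points.
The ratio doubles every 70/4.7 ≈ 14.89 years.
16/14.89 ≈ 1.07 doublings → ratio ≈ 2^1.07 ≈ 2.1.

roughly 2.1 times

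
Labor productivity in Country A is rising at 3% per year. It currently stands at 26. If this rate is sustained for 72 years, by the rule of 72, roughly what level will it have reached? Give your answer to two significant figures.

It doubles every 72/3 ≈ 24.00 years, so 72 years is 3.00 doublings.
2^3.00 ≈ 8.00; 26 × 8.00 ≈ 210.

≈ 210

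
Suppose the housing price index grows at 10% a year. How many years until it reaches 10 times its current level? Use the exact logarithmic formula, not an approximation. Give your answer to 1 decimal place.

24.2 years

t = ln(10) / ln(1 + 0.1) = 2.3026 / 0.095310 ≈ 24.16.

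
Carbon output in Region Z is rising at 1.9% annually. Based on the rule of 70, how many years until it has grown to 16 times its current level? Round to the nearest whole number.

147 years

One doubling takes 70/1.9 = 36.84 years.
Getting to 16× needs 4 doublings: 4 × 36.84 ≈ 147 years.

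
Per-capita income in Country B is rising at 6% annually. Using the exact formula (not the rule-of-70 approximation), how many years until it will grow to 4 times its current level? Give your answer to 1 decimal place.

t = ln(4) / ln(1 + 0.06) = 1.3863 / 0.058269 ≈ 23.79.

23.8 years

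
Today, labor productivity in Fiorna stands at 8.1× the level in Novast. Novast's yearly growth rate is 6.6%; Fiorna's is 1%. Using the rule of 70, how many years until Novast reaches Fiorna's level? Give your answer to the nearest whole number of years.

around 38 years

What matters is the difference: 5.6 pp.
Rule of 70 on the gap: the ratio halves every 70/5.6 ≈ 12.50 years.
An 8.1× gap takes log₂(8.1) ≈ 3.02 halvings to close: 3.02 × 12.50 ≈ 38 years.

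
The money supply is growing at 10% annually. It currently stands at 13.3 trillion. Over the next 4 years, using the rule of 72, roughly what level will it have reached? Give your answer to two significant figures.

approximately 20 trillion

It doubles every 72/10 ≈ 7.20 years, so 4 years is 0.56 doublings.
2^0.56 ≈ 1.47; 13.3 × 1.47 ≈ 20 trillion.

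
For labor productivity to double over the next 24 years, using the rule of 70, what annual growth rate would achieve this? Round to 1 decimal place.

approximately 2.9% annually

70 / 24 ≈ 2.92, so about 2.9% annually.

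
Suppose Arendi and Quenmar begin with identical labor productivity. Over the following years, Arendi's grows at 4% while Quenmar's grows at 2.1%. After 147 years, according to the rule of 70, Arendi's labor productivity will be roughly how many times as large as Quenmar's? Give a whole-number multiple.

Only the 1.9-point difference matters.
70/1.9 ≈ 36.84 years per doubling of the ratio; 147 years gives 3.99 doublings, so ≈ 16×.

roughly 16 times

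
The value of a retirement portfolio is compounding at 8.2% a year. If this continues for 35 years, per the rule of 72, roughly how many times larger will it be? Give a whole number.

roughly 16 times

72/8.2 ≈ 8.78 years per doubling.
35 years fits 4 doublings: 2^4 = 16.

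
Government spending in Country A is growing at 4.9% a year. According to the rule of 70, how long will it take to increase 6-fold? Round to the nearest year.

approximately 37 years

Doubling time ≈ 70/4.9 = 14.29 years.
6× is log₂ 6 ≈ 2.58 doublings, so ≈ 2.58 × 14.29 = 37 years.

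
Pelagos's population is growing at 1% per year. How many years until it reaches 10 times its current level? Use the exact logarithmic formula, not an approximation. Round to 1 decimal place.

231.4 years

t = ln(10) / ln(1 + 0.01) = 2.3026 / 0.009950 ≈ 231.42.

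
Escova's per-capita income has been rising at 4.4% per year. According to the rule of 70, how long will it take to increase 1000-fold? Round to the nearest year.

around 159 years

Doubling time ≈ 70/4.4 = 15.91 years.
Reaching 1000× takes log₂(1000) ≈ 9.97 doublings.
9.97 × 15.91 ≈ 159 years.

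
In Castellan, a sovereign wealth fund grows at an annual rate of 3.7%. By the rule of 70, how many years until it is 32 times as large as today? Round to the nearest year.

≈ 95 years

Doubling time ≈ 70/3.7 = 18.92 years.
32× is 5 doublings, so 5 × 18.92 ≈ 95 years.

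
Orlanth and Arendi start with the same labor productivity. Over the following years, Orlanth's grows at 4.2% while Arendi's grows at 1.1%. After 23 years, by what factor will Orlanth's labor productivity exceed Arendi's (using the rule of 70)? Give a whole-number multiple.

Orlanth pulls ahead at 3.1 pp per year, so the ratio doubles every 70/3.1 ≈ 22.58 years.
In 23 years that's 1.02 doublings: 2^1.02 ≈ 2.

around 2 times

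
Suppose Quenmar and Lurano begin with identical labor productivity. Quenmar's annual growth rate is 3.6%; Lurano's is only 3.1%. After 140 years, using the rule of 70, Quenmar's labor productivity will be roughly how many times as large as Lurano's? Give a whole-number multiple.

around 2 times

Only the 0.5-point difference matters.
70/0.5 ≈ 140.00 years per doubling of the ratio; 140 years gives 1.00 doublings, so ≈ 2×.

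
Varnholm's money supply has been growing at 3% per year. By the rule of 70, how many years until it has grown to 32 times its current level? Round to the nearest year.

117 years

Doubling time ≈ 70/3 = 23.33 years.
Getting to 32× needs 5 doublings: 5 × 23.33 ≈ 117 years.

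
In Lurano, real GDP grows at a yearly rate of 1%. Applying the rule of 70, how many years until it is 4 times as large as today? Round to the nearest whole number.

One doubling takes 70/1 = 70.00 years.
4 = 2^2, so 2 doublings → 140 years.

approximately 140 years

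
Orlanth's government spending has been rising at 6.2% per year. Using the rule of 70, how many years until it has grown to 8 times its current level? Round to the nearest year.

Doubling time ≈ 70/6.2 = 11.29 years.
8× is 3 doublings, so 3 × 11.29 ≈ 34 years.

roughly 34 years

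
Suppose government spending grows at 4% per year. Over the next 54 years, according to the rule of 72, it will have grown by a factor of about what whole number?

roughly 8 times

72/4 ≈ 18.00 years per doubling.
54 years fits 3 doublings: 2^3 = 8.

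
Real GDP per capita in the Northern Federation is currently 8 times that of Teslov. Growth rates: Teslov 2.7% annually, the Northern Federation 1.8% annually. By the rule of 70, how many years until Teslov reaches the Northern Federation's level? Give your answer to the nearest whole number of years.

≈ 233 years

What matters is the difference: 0.9 pp.
Rule of 70 on the gap: the ratio halves every 70/0.9 ≈ 77.78 years.
An 8 times gap closes after 3 halvings: 3 × 77.78 ≈ 233 years.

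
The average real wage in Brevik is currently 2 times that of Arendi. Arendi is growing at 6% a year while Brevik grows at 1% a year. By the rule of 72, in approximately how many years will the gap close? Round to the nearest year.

The growth-rate gap is 6% − 1% = 5 percentage points.
So the ratio between them halves every 72/5 ≈ 14.40 years.
A 2 times gap closes after 1 halving: 1 × 14.40 ≈ 14 years.

≈ 14 years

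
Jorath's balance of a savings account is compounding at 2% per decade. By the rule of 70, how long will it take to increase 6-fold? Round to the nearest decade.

One doubling takes 70/2 = 35.00 decades.
Reaching 6× takes log₂(6) ≈ 2.58 doublings.
2.58 × 35.00 ≈ 90 decades.

90 decades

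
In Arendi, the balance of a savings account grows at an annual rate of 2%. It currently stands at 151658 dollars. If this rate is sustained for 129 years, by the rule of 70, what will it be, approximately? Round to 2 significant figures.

It doubles every 70/2 ≈ 35.00 years, so 129 years is 3.69 doublings.
2^3.69 ≈ 12.91; 151658 × 12.91 ≈ 2000000 dollars.

about 2000000 dollars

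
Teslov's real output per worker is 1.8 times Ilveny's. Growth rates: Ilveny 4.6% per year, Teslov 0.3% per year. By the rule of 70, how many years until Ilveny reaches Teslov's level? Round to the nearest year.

What matters is the difference: 4.3 pp.
Rule of 70 on the gap: the ratio halves every 70/4.3 ≈ 16.28 years.
A 1.8 times gap takes log₂(1.8) ≈ 0.85 halvings to close: 0.85 × 16.28 ≈ 14 years.

approximately 14 years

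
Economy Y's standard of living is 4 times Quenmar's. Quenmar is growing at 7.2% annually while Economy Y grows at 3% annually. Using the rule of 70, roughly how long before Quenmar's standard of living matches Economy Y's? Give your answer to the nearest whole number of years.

approximately 33 years

What matters is the difference: 4.2 pp.
Rule of 70 on the gap: the ratio halves every 70/4.2 ≈ 16.67 years.
A 4 times gap closes after 2 halvings: 2 × 16.67 ≈ 33 years.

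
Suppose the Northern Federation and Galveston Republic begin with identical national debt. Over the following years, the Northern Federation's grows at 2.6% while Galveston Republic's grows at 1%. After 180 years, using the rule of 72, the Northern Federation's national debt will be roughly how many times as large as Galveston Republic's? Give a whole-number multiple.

Rate gap = 2.6% − 1% = 1.6 points.
The ratio doubles every 72/1.6 ≈ 45.00 years.
180/45.00 ≈ 4.00 doublings → ratio ≈ 2^4.00 ≈ 16.

around 16 times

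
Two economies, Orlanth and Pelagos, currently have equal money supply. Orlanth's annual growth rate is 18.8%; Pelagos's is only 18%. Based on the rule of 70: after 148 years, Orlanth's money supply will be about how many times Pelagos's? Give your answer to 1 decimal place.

Orlanth pulls ahead at 0.8 pp per year, so the ratio doubles every 70/0.8 ≈ 87.50 years.
In 148 years that's 1.69 doublings: 2^1.69 ≈ 3.2.

≈ 3.2 times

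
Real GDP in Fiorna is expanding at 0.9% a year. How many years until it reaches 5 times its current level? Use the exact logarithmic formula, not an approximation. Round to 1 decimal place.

179.6 years

t = ln(5) / ln(1 + 0.009) = 1.6094 / 0.008960 ≈ 179.62.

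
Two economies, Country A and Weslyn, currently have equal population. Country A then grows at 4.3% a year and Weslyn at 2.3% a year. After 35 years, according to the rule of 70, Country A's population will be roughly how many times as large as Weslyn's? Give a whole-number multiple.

≈ 2 times

Country A pulls ahead at 2 pp per year, so the ratio doubles every 70/2 ≈ 35.00 years.
In 35 years that's 1.00 doublings: 2^1.00 ≈ 2.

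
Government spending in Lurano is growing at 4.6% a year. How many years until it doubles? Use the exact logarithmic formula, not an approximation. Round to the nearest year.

t = ln(2) / ln(1 + 0.046) = 0.6931 / 0.044973 ≈ 15.41.
≈ 15 years.

15 years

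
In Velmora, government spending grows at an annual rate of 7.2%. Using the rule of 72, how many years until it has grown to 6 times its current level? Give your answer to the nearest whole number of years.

approximately 26 years

One doubling takes 72/7.2 = 10.00 years.
Reaching 6× takes log₂(6) ≈ 2.58 doublings.
2.58 × 10.00 ≈ 26 years.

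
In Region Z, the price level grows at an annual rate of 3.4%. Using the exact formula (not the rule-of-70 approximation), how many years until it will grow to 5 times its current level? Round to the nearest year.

t = ln(5) / ln(1 + 0.034) = 1.6094 / 0.033435 ≈ 48.14.
≈ 48 years.

48 years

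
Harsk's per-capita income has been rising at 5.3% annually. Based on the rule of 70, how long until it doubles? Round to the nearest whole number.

70/5.3 ≈ 13.21, so it doubles roughly every 13 years.

around 13 years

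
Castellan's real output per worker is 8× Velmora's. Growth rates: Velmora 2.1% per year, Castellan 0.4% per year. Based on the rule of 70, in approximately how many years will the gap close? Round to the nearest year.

roughly 124 years

The growth-rate gap is 2.1% − 0.4% = 1.7 percentage points.
So the ratio between them halves every 70/1.7 ≈ 41.18 years.
An 8× gap closes after 3 halvings: 3 × 41.18 ≈ 124 years.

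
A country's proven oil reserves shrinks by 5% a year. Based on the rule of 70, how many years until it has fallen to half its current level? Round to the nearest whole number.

about 14 years

Falling at 5%, it halves about every 70/5 = 14.00 years.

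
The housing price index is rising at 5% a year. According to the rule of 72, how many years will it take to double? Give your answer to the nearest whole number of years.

72/5 ≈ 14.40, so it doubles roughly every 14 years.

≈ 14 years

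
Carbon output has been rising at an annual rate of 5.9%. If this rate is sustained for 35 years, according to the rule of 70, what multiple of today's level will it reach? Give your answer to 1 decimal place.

around 7.7 times

Doubling time ≈ 70/5.9 = 11.86 years.
35 years / 11.86 ≈ 2.95 doublings → factor 2^2.95 ≈ 7.7.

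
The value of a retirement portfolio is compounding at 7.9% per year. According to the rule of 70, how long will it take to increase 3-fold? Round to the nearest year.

approximately 14 years

One doubling takes 70/7.9 = 8.86 years.
Reaching 3× takes log₂(3) ≈ 1.58 doublings.
1.58 × 8.86 ≈ 14 years.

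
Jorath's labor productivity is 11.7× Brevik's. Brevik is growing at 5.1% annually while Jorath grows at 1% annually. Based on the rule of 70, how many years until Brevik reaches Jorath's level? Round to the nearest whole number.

≈ 61 years

Brevik gains on Jorath at 5.1% − 1% = 4.1 points a year.
At that relative rate the gap halves every 70/4.1 ≈ 17.07 years.
An 11.7× gap takes log₂(11.7) ≈ 3.55 halvings to close: 3.55 × 17.07 ≈ 61 years.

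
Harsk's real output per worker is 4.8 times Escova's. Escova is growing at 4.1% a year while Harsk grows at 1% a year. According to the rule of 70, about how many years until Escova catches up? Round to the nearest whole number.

The growth-rate gap is 4.1% − 1% = 3.1 percentage points.
So the ratio between them halves every 70/3.1 ≈ 22.58 years.
A 4.8 times gap takes log₂(4.8) ≈ 2.26 halvings to close: 2.26 × 22.58 ≈ 51 years.

approximately 51 years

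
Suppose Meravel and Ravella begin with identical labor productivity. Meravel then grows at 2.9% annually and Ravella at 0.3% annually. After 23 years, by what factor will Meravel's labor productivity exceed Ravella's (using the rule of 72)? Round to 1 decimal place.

Only the 2.6-point difference matters.
72/2.6 ≈ 27.69 years per doubling of the ratio; 23 years gives 0.83 doublings, so ≈ 1.8×.

about 1.8 times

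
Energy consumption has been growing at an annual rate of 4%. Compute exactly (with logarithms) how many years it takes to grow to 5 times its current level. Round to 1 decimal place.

t = ln(5) / ln(1 + 0.04) = 1.6094 / 0.039221 ≈ 41.03.

41.0 years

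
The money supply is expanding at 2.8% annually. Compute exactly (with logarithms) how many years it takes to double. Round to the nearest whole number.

25 years

t = ln(2) / ln(1 + 0.028) = 0.6931 / 0.027615 ≈ 25.10.
≈ 25 years.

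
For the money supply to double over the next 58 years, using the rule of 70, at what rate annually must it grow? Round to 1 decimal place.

70 / 58 ≈ 1.21, so about 1.2% annually.

around 1.2%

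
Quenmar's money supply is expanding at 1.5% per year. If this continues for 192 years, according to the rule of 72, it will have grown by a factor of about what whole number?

16 times

72/1.5 ≈ 48.00 years per doubling.
192 years fits 4 doublings: 2^4 = 16.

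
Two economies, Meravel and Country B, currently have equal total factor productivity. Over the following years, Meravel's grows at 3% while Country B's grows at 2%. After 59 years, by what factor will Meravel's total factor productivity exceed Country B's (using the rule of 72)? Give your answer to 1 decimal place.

roughly 1.8 times

Rate gap = 3% − 2% = 1 point.
The ratio doubles every 72/1 ≈ 72.00 years.
59/72.00 ≈ 0.82 doublings → ratio ≈ 2^0.82 ≈ 1.8.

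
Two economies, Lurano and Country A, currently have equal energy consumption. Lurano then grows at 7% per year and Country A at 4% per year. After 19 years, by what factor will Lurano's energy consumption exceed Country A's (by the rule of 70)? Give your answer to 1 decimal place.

approximately 1.8 times

Only the 3-point difference matters.
70/3 ≈ 23.33 years per doubling of the ratio; 19 years gives 0.81 doublings, so ≈ 1.8×.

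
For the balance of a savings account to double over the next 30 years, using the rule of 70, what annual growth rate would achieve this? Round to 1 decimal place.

70 / 30 ≈ 2.33, so about 2.3% a year.

approximately 2.3%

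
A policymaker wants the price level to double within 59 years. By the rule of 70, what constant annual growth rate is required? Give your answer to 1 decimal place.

≈ 1.2%

70 / 59 ≈ 1.19, so about 1.2% a year.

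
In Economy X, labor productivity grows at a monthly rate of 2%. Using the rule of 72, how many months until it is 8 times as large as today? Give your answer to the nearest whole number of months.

around 108 months

One doubling takes 72/2 = 36.00 months.
Getting to 8× needs 3 doublings: 3 × 36.00 ≈ 108 months.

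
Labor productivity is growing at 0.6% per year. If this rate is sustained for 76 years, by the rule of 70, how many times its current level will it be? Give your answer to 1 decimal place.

Doubling time ≈ 70/0.6 = 116.67 years.
76 years / 116.67 ≈ 0.65 doublings → factor 2^0.65 ≈ 1.6.

1.6 times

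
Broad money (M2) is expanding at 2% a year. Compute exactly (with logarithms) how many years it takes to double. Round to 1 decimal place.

t = ln(2) / ln(1 + 0.02) = 0.6931 / 0.019803 ≈ 35.00.

35.0 years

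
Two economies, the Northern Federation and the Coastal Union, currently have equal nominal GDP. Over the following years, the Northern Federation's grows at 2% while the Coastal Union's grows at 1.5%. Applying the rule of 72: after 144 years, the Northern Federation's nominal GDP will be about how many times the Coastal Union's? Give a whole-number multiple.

Rate gap = 2% − 1.5% = 0.5 points.
The ratio doubles every 72/0.5 ≈ 144.00 years.
144/144.00 ≈ 1.00 doublings → ratio ≈ 2^1.00 ≈ 2.

approximately 2 times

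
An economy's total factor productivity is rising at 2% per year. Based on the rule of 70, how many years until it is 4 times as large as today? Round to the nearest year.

70 years

At 2% it doubles every 70/2 ≈ 35.00 years.
4× is 2 doublings, so 2 × 35.00 ≈ 70 years.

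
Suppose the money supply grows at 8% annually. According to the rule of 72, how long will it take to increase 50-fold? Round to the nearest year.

roughly 51 years

One doubling takes 72/8 = 9.00 years.
50× is log₂ 50 ≈ 5.64 doublings, so ≈ 5.64 × 9.00 = 51 years.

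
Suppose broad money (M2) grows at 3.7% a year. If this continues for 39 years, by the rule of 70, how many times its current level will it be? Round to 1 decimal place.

Doubles every ≈ 18.92 years (70/3.7).
39 years is 2.06 doublings; 2^2.06 ≈ 4.2×.

4.2 times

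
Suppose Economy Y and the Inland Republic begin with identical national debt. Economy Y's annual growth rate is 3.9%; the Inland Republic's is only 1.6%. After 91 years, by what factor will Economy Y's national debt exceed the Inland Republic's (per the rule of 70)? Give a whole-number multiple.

≈ 8 times

Rate gap = 3.9% − 1.6% = 2.3 points.
The ratio doubles every 70/2.3 ≈ 30.43 years.
91/30.43 ≈ 2.99 doublings → ratio ≈ 2^2.99 ≈ 8.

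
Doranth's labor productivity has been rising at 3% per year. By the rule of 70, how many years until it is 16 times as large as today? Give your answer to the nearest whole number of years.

roughly 93 years

One doubling takes 70/3 = 23.33 years.
16 = 2^4, so 4 doublings → 93 years.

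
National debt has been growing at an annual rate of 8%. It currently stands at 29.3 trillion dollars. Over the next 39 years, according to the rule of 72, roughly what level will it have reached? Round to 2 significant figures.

≈ 590 trillion dollars

It doubles every 72/8 ≈ 9.00 years, so 39 years is 4.33 doublings.
2^4.33 ≈ 20.11; 29.3 × 20.11 ≈ 590 trillion dollars.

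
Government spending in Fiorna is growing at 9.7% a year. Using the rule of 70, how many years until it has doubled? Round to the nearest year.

approximately 7 years

Doubling time ≈ 70 / 9.7 = 7.22 years.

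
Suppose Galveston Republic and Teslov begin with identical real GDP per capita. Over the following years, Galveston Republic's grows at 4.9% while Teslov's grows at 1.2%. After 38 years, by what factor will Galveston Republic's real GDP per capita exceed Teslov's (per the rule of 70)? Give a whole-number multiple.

4 times

Galveston Republic pulls ahead at 3.7 pp per year, so the ratio doubles every 70/3.7 ≈ 18.92 years.
In 38 years that's 2.01 doublings: 2^2.01 ≈ 4.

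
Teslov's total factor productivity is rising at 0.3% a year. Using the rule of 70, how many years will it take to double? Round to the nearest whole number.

approximately 233 years

70/0.3 ≈ 233.33, so it doubles roughly every 233 years.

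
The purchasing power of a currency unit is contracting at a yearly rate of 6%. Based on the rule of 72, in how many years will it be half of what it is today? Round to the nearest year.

Halving time ≈ 72 / 6 = 12.00 → 12 years.

≈ 12 years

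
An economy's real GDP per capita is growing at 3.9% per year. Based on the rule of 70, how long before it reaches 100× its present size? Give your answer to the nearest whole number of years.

At 3.9% it doubles every 70/3.9 ≈ 17.95 years.
Reaching 100× takes log₂(100) ≈ 6.64 doublings.
6.64 × 17.95 ≈ 119 years.

around 119 years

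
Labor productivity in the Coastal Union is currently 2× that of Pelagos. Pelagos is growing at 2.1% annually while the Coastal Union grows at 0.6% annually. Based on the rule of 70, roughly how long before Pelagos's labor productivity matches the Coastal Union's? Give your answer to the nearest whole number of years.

What matters is the difference: 1.5 pp.
Rule of 70 on the gap: the ratio halves every 70/1.5 ≈ 46.67 years.
A 2× gap closes after 1 halving: 1 × 46.67 ≈ 47 years.

around 47 years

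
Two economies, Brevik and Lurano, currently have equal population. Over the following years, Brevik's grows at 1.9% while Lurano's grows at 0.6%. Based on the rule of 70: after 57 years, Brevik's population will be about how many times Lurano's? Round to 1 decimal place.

around 2.1 times

Rate gap = 1.9% − 0.6% = 1.3 points.
The ratio doubles every 70/1.3 ≈ 53.85 years.
57/53.85 ≈ 1.06 doublings → ratio ≈ 2^1.06 ≈ 2.1.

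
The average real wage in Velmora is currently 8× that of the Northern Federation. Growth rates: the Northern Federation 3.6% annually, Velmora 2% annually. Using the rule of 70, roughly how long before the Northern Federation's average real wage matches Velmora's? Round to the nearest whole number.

The growth-rate gap is 3.6% − 2% = 1.6 percentage points.
So the ratio between them halves every 70/1.6 ≈ 43.75 years.
An 8× gap closes after 3 halvings: 3 × 43.75 ≈ 131 years.

131 years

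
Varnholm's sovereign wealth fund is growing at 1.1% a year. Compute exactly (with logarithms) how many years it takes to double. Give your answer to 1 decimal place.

63.4 years

t = ln(2) / ln(1 + 0.011) = 0.6931 / 0.010940 ≈ 63.35.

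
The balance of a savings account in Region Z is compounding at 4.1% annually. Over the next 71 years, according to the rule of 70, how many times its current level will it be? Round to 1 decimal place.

Doubling time ≈ 70/4.1 = 17.07 years.
71 years / 17.07 ≈ 4.16 doublings → factor 2^4.16 ≈ 17.9.

approximately 17.9 times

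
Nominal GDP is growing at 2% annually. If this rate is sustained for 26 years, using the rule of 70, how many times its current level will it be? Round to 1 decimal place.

Doubling time ≈ 70/2 = 35.00 years.
26 years / 35.00 ≈ 0.74 doublings → factor 2^0.74 ≈ 1.7.

about 1.7 times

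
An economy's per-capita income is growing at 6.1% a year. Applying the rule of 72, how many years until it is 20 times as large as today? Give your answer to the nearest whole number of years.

One doubling takes 72/6.1 = 11.80 years.
Reaching 20× takes log₂(20) ≈ 4.32 doublings.
4.32 × 11.80 ≈ 51 years.

approximately 51 years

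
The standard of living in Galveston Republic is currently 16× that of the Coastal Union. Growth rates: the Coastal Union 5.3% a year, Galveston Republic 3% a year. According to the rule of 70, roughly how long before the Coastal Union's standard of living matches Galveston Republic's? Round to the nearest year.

approximately 122 years

The growth-rate gap is 5.3% − 3% = 2.3 percentage points.
So the ratio between them halves every 70/2.3 ≈ 30.43 years.
A 16× gap closes after 4 halvings: 4 × 30.43 ≈ 122 years.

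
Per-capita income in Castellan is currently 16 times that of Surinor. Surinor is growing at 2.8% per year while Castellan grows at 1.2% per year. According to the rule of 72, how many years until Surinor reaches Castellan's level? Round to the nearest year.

approximately 180 years

Surinor gains on Castellan at 2.8% − 1.2% = 1.6 points a year.
At that relative rate the gap halves every 72/1.6 ≈ 45.00 years.
A 16 times gap closes after 4 halvings: 4 × 45.00 ≈ 180 years.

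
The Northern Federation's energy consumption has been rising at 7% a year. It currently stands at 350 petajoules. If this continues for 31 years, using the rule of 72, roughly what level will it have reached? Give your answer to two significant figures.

Doubling time ≈ 72/7 = 10.29 years.
31 years is 31/10.29 ≈ 3.01 doublings, a factor of 2^3.01 ≈ 8.06.
350 × 8.06 ≈ 2800 petajoules.

about 2800 petajoules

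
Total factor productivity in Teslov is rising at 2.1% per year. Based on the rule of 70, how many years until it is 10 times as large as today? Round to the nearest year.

One doubling takes 70/2.1 = 33.33 years.
10× is log₂ 10 ≈ 3.32 doublings, so ≈ 3.32 × 33.33 = 111 years.

about 111 years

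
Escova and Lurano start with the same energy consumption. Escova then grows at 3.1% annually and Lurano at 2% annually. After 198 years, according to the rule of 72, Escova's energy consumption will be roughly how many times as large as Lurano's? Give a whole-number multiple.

roughly 8 times

Rate gap = 3.1% − 2% = 1.1 points.
The ratio doubles every 72/1.1 ≈ 65.45 years.
198/65.45 ≈ 3.03 doublings → ratio ≈ 2^3.03 ≈ 8.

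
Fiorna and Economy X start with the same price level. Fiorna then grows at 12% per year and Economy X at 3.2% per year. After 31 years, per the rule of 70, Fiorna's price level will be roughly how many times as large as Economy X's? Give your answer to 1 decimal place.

Only the 8.8-point difference matters.
70/8.8 ≈ 7.95 years per doubling of the ratio; 31 years gives 3.90 doublings, so ≈ 14.9×.

about 14.9 times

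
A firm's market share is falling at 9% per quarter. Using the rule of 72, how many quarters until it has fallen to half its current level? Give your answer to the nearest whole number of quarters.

Falling at 9%, it halves about every 72/9 = 8.00 quarters.

8 quarters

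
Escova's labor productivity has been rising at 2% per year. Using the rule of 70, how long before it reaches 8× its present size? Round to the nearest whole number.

At 2% it doubles every 70/2 ≈ 35.00 years.
8 = 2^3, so 3 doublings → 105 years.

around 105 years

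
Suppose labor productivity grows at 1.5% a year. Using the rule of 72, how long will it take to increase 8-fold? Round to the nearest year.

around 144 years

One doubling takes 72/1.5 = 48.00 years.
8 = 2^3, so 3 doublings → 144 years.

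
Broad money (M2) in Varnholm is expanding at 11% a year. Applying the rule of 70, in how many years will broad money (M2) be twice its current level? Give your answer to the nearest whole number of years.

about 6 years

Doubling time ≈ 70 / 11 = 6.36 years.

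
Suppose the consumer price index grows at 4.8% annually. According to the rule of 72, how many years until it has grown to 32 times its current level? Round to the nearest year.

about 75 years

At 4.8% it doubles every 72/4.8 ≈ 15.00 years.
32× is 5 doublings, so 5 × 15.00 ≈ 75 years.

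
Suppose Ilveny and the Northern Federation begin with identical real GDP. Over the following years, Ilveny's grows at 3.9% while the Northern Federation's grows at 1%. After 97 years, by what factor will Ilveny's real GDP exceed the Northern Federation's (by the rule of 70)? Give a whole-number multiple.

16 times

Rate gap = 3.9% − 1% = 2.9 points.
The ratio doubles every 70/2.9 ≈ 24.14 years.
97/24.14 ≈ 4.02 doublings → ratio ≈ 2^4.02 ≈ 16.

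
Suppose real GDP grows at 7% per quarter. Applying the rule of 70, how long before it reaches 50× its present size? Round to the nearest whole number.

≈ 56 quarters

One doubling takes 70/7 = 10.00 quarters.
Reaching 50× takes log₂(50) ≈ 5.64 doublings.
5.64 × 10.00 ≈ 56 quarters.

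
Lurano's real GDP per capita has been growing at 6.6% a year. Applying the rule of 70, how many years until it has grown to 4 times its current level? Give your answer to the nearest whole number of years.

Doubling time ≈ 70/6.6 = 10.61 years.
4 = 2^2, so 2 doublings → 21 years.

around 21 years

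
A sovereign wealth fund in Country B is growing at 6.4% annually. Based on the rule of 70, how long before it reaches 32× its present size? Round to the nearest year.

about 55 years

One doubling takes 70/6.4 = 10.94 years.
32× is 5 doublings, so 5 × 10.94 ≈ 55 years.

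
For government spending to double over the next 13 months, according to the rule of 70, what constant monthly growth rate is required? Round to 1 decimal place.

approximately 5.4%

70 / 13 ≈ 5.38, so about 5.4% per month.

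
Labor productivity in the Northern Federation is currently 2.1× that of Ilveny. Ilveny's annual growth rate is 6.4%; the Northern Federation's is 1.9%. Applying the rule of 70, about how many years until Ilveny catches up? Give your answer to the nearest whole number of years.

Ilveny gains on the Northern Federation at 6.4% − 1.9% = 4.5 points a year.
At that relative rate the gap halves every 70/4.5 ≈ 15.56 years.
A 2.1× gap takes log₂(2.1) ≈ 1.07 halvings to close: 1.07 × 15.56 ≈ 17 years.

about 17 years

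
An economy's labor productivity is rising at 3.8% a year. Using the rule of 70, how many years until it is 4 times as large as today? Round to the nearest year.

roughly 37 years

At 3.8% it doubles every 70/3.8 ≈ 18.42 years.
Getting to 4× needs 2 doublings: 2 × 18.42 ≈ 37 years.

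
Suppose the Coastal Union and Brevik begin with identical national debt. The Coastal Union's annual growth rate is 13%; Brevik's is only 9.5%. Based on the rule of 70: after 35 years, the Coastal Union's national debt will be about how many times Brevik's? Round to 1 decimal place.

the Coastal Union pulls ahead at 3.5 pp per year, so the ratio doubles every 70/3.5 ≈ 20.00 years.
In 35 years that's 1.75 doublings: 2^1.75 ≈ 3.4.

3.4 times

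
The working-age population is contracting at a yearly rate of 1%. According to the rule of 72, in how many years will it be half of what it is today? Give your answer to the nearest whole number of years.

about 72 years

Halving time ≈ 72 / 1 = 72.00 → 72 years.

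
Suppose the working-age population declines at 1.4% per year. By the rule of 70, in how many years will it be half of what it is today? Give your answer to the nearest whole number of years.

approximately 50 years

Falling at 1.4%, it halves about every 70/1.4 = 50.00 years.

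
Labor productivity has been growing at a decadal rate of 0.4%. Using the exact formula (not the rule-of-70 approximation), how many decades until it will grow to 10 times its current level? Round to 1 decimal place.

t = ln(10) / ln(1 + 0.004) = 2.3026 / 0.003992 ≈ 576.80.

576.8 decades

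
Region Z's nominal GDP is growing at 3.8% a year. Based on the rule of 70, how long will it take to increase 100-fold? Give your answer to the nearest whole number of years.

One doubling takes 70/3.8 = 18.42 years.
100× is log₂ 100 ≈ 6.64 doublings, so ≈ 6.64 × 18.42 = 122 years.

about 122 years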